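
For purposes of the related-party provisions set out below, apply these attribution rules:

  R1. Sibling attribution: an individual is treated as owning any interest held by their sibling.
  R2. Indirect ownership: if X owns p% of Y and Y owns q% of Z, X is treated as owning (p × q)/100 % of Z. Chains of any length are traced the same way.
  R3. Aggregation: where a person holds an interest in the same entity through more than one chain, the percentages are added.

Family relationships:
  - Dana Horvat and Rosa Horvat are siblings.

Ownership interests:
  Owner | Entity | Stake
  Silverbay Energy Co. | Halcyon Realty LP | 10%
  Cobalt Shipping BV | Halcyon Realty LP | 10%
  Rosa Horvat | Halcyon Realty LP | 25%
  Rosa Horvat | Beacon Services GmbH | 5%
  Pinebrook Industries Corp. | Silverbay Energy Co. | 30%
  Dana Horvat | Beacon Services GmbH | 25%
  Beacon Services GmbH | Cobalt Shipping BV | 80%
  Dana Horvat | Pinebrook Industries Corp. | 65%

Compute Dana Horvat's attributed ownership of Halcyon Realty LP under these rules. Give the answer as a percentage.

By sibling attribution (R1), Dana Horvat is treated as also owning Rosa Horvat's interest in Beacon Services GmbH, giving 25% + 5% = 30%.
By sibling attribution (R1), Dana Horvat is treated as owning Rosa Horvat's 25% interest in Halcyon Realty LP.
Chain via Beacon Services GmbH → Cobalt Shipping BV (R2): 30% × 80% × 10% = 2.4% of Halcyon Realty LP.
Chain via Pinebrook Industries Corp. → Silverbay Energy Co. (R2): 65% × 30% × 10% = 1.95% of Halcyon Realty LP.
Direct interest in Halcyon Realty LP: 25%.
Aggregating (R3): 2.4% + 1.95% + 25% = 29.35%.

29.35%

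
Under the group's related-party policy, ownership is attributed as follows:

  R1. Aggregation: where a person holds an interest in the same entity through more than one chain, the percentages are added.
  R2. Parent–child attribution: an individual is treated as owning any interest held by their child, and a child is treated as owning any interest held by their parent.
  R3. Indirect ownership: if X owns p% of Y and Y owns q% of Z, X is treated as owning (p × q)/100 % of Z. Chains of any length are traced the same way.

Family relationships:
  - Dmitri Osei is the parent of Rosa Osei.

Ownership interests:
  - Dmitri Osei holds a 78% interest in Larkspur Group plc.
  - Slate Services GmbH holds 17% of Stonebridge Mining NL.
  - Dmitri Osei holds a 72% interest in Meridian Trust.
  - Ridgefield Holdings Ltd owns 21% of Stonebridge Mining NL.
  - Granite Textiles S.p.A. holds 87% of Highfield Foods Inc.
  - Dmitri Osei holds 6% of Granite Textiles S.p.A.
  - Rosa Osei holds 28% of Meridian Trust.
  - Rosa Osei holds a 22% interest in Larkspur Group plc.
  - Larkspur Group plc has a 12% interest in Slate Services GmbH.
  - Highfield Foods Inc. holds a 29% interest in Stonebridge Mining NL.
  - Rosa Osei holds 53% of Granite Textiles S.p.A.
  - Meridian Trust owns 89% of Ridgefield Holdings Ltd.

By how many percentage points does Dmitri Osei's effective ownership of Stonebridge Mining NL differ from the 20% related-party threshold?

By parent–child attribution (R2), Dmitri Osei is treated as also owning Rosa Osei's interest in Larkspur Group plc, giving 78% + 22% = 100%.
By parent–child attribution (R2), Dmitri Osei is treated as also owning Rosa Osei's interest in Meridian Trust, giving 72% + 28% = 100%.
By parent–child attribution (R2), Dmitri Osei is treated as also owning Rosa Osei's interest in Granite Textiles S.p.A, giving 6% + 53% = 59%.
Chain via Larkspur Group plc → Slate Services GmbH (R3): 100% × 12% × 17% = 2.04% of Stonebridge Mining NL.
Chain via Meridian Trust → Ridgefield Holdings Ltd (R3): 100% × 89% × 21% = 18.69% of Stonebridge Mining NL.
Chain via Granite Textiles S.p.A. → Highfield Foods Inc. (R3): 59% × 87% × 29% = 14.8857% of Stonebridge Mining NL.
Aggregating (R1): 2.04% + 18.69% + 14.8857% = 35.6157%.
35.6157% exceeds the 20% threshold by 15.6157 percentage points.

15.6157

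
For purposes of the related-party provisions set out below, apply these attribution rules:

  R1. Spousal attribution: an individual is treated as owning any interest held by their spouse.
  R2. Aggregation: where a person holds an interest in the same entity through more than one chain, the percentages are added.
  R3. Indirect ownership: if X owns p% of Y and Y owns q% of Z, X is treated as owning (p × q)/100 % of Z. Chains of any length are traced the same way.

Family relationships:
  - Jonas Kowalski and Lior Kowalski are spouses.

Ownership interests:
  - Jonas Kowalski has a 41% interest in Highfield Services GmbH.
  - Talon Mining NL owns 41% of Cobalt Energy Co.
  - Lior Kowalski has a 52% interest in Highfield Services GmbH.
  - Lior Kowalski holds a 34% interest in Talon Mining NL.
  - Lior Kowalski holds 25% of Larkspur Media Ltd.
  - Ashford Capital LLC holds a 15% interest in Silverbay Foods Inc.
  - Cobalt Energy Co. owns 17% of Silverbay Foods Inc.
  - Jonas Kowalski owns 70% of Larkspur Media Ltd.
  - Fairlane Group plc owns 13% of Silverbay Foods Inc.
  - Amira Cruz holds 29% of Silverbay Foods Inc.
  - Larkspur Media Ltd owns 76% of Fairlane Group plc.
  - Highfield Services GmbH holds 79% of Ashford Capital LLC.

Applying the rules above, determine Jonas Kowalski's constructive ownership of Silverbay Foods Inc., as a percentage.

22.7763%

By spousal attribution (R1), Jonas Kowalski is treated as also owning Lior Kowalski's interest in Highfield Services GmbH, giving 41% + 52% = 93%.
By spousal attribution (R1), Jonas Kowalski is treated as also owning Lior Kowalski's interest in Larkspur Media Ltd, giving 70% + 25% = 95%.
By spousal attribution (R1), Jonas Kowalski is treated as owning Lior Kowalski's 34% interest in Talon Mining NL.
Chain via Highfield Services GmbH → Ashford Capital LLC (R3): 93% × 79% × 15% = 11.0205% of Silverbay Foods Inc.
Chain via Larkspur Media Ltd → Fairlane Group plc (R3): 95% × 76% × 13% = 9.386% of Silverbay Foods Inc.
Chain via Talon Mining NL → Cobalt Energy Co. (R3): 34% × 41% × 17% = 2.3698% of Silverbay Foods Inc.
Aggregating (R2): 11.0205% + 9.386% + 2.3698% = 22.7763%.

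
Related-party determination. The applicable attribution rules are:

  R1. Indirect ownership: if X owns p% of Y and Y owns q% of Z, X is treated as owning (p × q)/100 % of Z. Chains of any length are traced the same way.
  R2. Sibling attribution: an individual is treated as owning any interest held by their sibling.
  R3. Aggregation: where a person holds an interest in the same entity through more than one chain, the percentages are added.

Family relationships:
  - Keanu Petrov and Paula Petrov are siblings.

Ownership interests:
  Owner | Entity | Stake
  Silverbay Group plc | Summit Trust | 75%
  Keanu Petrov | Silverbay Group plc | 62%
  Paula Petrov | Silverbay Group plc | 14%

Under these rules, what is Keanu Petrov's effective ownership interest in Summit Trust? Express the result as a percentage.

57%

By sibling attribution (R2), Keanu Petrov is treated as also owning Paula Petrov's interest in Silverbay Group plc, giving 62% + 14% = 76%.
Chain via Silverbay Group plc (R1): 76% × 75% = 57% of Summit Trust.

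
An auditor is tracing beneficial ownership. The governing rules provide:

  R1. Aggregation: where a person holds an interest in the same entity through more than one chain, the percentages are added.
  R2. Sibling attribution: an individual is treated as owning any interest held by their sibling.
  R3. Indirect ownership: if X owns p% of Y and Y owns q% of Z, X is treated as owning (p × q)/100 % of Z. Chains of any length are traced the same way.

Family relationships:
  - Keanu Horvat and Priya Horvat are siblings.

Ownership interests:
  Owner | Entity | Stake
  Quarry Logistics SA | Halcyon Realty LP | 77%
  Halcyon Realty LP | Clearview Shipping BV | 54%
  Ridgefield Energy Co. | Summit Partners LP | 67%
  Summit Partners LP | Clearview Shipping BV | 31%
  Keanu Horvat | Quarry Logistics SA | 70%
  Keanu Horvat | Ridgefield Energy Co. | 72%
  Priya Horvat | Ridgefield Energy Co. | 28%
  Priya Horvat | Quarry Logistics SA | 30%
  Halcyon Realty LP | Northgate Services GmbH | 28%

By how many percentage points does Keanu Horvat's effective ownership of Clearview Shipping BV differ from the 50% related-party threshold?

By sibling attribution (R2), Keanu Horvat is treated as also owning Priya Horvat's interest in Ridgefield Energy Co, giving 72% + 28% = 100%.
By sibling attribution (R2), Keanu Horvat is treated as also owning Priya Horvat's interest in Quarry Logistics SA, giving 70% + 30% = 100%.
Chain via Ridgefield Energy Co. → Summit Partners LP (R3): 100% × 67% × 31% = 20.77% of Clearview Shipping BV.
Chain via Quarry Logistics SA → Halcyon Realty LP (R3): 100% × 77% × 54% = 41.58% of Clearview Shipping BV.
Aggregating (R1): 20.77% + 41.58% = 62.35%.
62.35% exceeds the 50% threshold by 12.35 percentage points.

12.35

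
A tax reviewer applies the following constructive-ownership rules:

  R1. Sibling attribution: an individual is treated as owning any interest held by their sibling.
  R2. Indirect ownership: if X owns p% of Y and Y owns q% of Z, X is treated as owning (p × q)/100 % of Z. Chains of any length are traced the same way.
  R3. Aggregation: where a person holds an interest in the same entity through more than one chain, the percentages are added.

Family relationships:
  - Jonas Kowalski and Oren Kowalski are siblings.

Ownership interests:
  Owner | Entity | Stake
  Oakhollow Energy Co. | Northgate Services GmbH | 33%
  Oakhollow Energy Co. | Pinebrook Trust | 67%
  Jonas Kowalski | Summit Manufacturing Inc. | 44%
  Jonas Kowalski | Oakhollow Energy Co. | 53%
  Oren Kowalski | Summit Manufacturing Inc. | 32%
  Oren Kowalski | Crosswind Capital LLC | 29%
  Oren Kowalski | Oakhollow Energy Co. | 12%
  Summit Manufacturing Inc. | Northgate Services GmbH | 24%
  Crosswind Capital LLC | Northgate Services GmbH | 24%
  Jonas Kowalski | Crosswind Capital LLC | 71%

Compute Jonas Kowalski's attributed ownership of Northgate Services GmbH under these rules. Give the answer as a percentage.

By sibling attribution (R1), Jonas Kowalski is treated as also owning Oren Kowalski's interest in Oakhollow Energy Co, giving 53% + 12% = 65%.
By sibling attribution (R1), Jonas Kowalski is treated as also owning Oren Kowalski's interest in Summit Manufacturing Inc, giving 44% + 32% = 76%.
By sibling attribution (R1), Jonas Kowalski is treated as also owning Oren Kowalski's interest in Crosswind Capital LLC, giving 71% + 29% = 100%.
Chain via Oakhollow Energy Co. (R2): 65% × 33% = 21.45% of Northgate Services GmbH.
Chain via Summit Manufacturing Inc. (R2): 76% × 24% = 18.24% of Northgate Services GmbH.
Chain via Crosswind Capital LLC (R2): 100% × 24% = 24% of Northgate Services GmbH.
Aggregating (R3): 21.45% + 18.24% + 24% = 63.69%.

63.69%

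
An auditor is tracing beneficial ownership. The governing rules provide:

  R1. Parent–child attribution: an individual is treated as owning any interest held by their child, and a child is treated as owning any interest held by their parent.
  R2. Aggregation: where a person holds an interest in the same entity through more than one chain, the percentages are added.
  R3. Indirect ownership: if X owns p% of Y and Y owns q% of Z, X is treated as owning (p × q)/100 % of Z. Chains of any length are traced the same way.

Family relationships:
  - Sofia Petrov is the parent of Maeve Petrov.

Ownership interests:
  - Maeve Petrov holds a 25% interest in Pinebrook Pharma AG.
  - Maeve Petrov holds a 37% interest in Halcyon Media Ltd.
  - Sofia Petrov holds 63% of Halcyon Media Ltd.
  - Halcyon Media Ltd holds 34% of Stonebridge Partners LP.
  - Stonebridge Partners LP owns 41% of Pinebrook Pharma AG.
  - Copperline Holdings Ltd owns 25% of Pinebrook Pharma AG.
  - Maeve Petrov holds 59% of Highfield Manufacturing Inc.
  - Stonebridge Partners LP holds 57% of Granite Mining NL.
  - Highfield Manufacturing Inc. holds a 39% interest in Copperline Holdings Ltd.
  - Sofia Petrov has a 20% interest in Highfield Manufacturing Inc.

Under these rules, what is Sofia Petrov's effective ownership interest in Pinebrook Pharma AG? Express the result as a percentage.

By parent–child attribution (R1), Sofia Petrov is treated as also owning Maeve Petrov's interest in Highfield Manufacturing Inc, giving 20% + 59% = 79%.
By parent–child attribution (R1), Sofia Petrov is treated as also owning Maeve Petrov's interest in Halcyon Media Ltd, giving 63% + 37% = 100%.
By parent–child attribution (R1), Sofia Petrov is treated as owning Maeve Petrov's 25% interest in Pinebrook Pharma AG.
Chain via Highfield Manufacturing Inc. → Copperline Holdings Ltd (R3): 79% × 39% × 25% = 7.7025% of Pinebrook Pharma AG.
Chain via Halcyon Media Ltd → Stonebridge Partners LP (R3): 100% × 34% × 41% = 13.94% of Pinebrook Pharma AG.
Direct interest in Pinebrook Pharma AG: 25%.
Aggregating (R2): 7.7025% + 13.94% + 25% = 46.6425%.

46.6425%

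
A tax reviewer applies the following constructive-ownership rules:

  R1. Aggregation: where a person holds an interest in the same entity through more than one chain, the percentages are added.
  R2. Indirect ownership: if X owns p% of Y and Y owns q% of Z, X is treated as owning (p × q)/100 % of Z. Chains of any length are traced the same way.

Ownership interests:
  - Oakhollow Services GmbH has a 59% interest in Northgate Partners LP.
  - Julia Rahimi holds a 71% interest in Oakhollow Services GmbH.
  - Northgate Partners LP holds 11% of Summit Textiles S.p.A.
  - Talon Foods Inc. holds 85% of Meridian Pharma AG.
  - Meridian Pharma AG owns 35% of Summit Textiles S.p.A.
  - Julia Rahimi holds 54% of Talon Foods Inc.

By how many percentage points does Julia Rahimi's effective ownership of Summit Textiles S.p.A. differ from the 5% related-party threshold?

Chain via Talon Foods Inc. → Meridian Pharma AG (R2): 54% × 85% × 35% = 16.065% of Summit Textiles S.p.A.
Chain via Oakhollow Services GmbH → Northgate Partners LP (R2): 71% × 59% × 11% = 4.6079% of Summit Textiles S.p.A.
Aggregating (R1): 16.065% + 4.6079% = 20.6729%.
20.6729% exceeds the 5% threshold by 15.6729 percentage points.

15.6729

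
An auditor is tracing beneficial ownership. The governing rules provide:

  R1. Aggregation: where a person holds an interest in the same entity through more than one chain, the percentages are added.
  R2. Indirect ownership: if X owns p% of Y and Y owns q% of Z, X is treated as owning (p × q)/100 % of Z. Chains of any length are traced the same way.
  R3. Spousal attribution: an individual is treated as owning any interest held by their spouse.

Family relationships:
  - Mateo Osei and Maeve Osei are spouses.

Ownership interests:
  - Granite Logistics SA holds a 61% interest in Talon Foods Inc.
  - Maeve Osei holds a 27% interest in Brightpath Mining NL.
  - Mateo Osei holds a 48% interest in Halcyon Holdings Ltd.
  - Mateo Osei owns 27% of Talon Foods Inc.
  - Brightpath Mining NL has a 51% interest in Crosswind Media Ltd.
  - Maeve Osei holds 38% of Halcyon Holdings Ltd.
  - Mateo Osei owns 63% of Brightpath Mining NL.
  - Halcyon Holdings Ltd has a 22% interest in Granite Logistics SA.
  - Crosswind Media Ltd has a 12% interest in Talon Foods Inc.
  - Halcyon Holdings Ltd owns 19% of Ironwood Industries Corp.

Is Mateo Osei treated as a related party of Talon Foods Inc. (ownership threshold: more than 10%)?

Yes

By spousal attribution (R3), Mateo Osei is treated as also owning Maeve Osei's interest in Halcyon Holdings Ltd, giving 48% + 38% = 86%.
By spousal attribution (R3), Mateo Osei is treated as also owning Maeve Osei's interest in Brightpath Mining NL, giving 63% + 27% = 90%.
Chain via Halcyon Holdings Ltd → Granite Logistics SA (R2): 86% × 22% × 61% = 11.5412% of Talon Foods Inc.
Chain via Brightpath Mining NL → Crosswind Media Ltd (R2): 90% × 51% × 12% = 5.508% of Talon Foods Inc.
Direct interest in Talon Foods Inc: 27%.
Aggregating (R1): 11.5412% + 5.508% + 27% = 44.0492%.
44.0492% exceeds the 10% threshold, so Mateo is a related party to Talon Foods Inc.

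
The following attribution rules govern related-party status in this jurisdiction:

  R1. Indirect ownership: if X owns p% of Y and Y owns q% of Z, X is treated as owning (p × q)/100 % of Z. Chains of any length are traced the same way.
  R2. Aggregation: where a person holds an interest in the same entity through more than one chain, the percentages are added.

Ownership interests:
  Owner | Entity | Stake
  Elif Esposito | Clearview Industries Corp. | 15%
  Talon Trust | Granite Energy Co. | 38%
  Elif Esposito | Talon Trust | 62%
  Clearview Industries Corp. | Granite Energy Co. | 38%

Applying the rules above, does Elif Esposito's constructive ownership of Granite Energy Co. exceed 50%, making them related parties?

No

Chain via Clearview Industries Corp. (R1): 15% × 38% = 5.7% of Granite Energy Co.
Chain via Talon Trust (R1): 62% × 38% = 23.56% of Granite Energy Co.
Aggregating (R2): 5.7% + 23.56% = 29.26%.
29.26% does not exceed the 50% threshold, so Elif is not a related party to Granite Energy Co.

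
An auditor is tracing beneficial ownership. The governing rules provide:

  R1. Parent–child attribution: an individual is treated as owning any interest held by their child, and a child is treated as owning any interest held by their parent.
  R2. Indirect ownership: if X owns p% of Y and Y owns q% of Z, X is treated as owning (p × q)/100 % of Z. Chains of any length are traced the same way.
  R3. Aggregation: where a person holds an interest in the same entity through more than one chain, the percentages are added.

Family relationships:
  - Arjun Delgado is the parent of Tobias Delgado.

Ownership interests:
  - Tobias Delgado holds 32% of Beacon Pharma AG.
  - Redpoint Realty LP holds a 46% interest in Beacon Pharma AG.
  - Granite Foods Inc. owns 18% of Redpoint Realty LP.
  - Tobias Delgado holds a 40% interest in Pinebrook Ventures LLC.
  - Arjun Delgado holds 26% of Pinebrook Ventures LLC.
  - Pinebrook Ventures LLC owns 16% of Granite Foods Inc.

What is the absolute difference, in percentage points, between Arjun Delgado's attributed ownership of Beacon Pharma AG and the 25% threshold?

By parent–child attribution (R1), Arjun Delgado is treated as also owning Tobias Delgado's interest in Pinebrook Ventures LLC, giving 26% + 40% = 66%.
By parent–child attribution (R1), Arjun Delgado is treated as owning Tobias Delgado's 32% interest in Beacon Pharma AG.
Chain via Pinebrook Ventures LLC → Granite Foods Inc. → Redpoint Realty LP (R2): 66% × 16% × 18% × 46% = 0.874368% of Beacon Pharma AG.
Direct interest in Beacon Pharma AG: 32%.
Aggregating (R3): 0.874368% + 32% = 32.874368%.
32.874368% exceeds the 25% threshold by 7.874368 percentage points.

7.874368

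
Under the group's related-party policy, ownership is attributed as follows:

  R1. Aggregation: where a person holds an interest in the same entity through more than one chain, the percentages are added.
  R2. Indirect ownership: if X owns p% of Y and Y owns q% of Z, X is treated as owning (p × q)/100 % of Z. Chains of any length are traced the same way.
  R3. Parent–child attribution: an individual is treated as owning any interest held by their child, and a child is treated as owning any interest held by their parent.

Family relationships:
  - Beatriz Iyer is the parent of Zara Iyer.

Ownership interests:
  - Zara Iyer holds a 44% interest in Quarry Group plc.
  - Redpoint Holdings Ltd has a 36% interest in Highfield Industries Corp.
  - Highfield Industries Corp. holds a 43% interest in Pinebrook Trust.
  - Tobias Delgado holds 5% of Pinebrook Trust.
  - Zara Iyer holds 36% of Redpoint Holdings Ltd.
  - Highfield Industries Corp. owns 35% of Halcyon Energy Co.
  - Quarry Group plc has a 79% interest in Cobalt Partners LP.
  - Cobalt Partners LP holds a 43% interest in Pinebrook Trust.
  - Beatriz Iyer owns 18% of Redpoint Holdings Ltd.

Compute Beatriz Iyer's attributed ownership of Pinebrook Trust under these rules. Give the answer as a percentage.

By parent–child attribution (R3), Beatriz Iyer is treated as also owning Zara Iyer's interest in Redpoint Holdings Ltd, giving 18% + 36% = 54%.
By parent–child attribution (R3), Beatriz Iyer is treated as owning Zara Iyer's 44% interest in Quarry Group plc.
Chain via Redpoint Holdings Ltd → Highfield Industries Corp. (R2): 54% × 36% × 43% = 8.3592% of Pinebrook Trust.
Chain via Quarry Group plc → Cobalt Partners LP (R2): 44% × 79% × 43% = 14.9468% of Pinebrook Trust.
Aggregating (R1): 8.3592% + 14.9468% = 23.306%.

23.306%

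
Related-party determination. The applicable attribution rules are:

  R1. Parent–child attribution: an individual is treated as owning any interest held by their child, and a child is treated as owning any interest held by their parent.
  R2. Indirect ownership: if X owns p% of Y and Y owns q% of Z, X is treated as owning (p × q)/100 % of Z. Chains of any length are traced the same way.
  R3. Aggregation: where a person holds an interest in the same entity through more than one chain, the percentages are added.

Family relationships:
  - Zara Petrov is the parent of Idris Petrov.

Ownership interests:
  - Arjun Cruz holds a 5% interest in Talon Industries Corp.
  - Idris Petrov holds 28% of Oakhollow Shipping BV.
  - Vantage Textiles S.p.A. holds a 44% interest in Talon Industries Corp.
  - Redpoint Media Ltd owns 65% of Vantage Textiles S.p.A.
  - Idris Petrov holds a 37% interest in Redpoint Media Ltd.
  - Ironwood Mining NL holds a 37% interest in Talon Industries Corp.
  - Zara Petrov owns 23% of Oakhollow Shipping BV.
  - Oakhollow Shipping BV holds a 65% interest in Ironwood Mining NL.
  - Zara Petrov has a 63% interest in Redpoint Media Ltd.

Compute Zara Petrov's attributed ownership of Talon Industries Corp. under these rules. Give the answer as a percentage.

40.8655%

By parent–child attribution (R1), Zara Petrov is treated as also owning Idris Petrov's interest in Oakhollow Shipping BV, giving 23% + 28% = 51%.
By parent–child attribution (R1), Zara Petrov is treated as also owning Idris Petrov's interest in Redpoint Media Ltd, giving 63% + 37% = 100%.
Chain via Oakhollow Shipping BV → Ironwood Mining NL (R2): 51% × 65% × 37% = 12.2655% of Talon Industries Corp.
Chain via Redpoint Media Ltd → Vantage Textiles S.p.A. (R2): 100% × 65% × 44% = 28.6% of Talon Industries Corp.
Aggregating (R3): 12.2655% + 28.6% = 40.8655%.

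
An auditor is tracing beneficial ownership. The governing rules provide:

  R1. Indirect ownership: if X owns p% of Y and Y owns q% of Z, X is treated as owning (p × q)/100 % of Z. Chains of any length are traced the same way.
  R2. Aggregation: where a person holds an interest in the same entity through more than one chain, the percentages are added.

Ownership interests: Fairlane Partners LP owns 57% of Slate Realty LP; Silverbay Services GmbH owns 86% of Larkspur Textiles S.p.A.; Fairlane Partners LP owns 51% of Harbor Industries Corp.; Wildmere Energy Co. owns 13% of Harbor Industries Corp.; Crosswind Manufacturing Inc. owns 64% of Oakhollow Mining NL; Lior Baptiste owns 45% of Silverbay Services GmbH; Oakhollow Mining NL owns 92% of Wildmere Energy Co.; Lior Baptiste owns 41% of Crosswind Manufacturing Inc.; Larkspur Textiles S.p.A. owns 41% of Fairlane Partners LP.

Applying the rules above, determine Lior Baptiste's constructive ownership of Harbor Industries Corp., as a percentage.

11.230474%

Chain via Crosswind Manufacturing Inc. → Oakhollow Mining NL → Wildmere Energy Co. (R1): 41% × 64% × 92% × 13% = 3.138304% of Harbor Industries Corp.
Chain via Silverbay Services GmbH → Larkspur Textiles S.p.A. → Fairlane Partners LP (R1): 45% × 86% × 41% × 51% = 8.09217% of Harbor Industries Corp.
Aggregating (R2): 3.138304% + 8.09217% = 11.230474%.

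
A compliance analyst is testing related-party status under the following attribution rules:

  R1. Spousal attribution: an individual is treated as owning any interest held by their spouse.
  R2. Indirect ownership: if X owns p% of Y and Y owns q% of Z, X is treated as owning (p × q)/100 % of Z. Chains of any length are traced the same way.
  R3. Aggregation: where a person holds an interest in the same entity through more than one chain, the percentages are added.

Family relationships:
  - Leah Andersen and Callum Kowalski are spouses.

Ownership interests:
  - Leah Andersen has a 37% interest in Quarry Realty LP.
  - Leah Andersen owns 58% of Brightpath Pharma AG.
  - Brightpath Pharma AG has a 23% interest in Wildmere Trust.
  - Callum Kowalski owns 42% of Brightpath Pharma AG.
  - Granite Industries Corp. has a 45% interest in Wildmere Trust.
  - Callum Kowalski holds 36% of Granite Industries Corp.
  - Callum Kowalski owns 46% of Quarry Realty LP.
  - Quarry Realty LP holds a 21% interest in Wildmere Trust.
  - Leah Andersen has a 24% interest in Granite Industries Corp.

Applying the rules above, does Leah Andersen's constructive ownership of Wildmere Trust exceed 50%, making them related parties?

Yes

By spousal attribution (R1), Leah Andersen is treated as also owning Callum Kowalski's interest in Quarry Realty LP, giving 37% + 46% = 83%.
By spousal attribution (R1), Leah Andersen is treated as also owning Callum Kowalski's interest in Brightpath Pharma AG, giving 58% + 42% = 100%.
By spousal attribution (R1), Leah Andersen is treated as also owning Callum Kowalski's interest in Granite Industries Corp, giving 24% + 36% = 60%.
Chain via Quarry Realty LP (R2): 83% × 21% = 17.43% of Wildmere Trust.
Chain via Brightpath Pharma AG (R2): 100% × 23% = 23% of Wildmere Trust.
Chain via Granite Industries Corp. (R2): 60% × 45% = 27% of Wildmere Trust.
Aggregating (R3): 17.43% + 23% + 27% = 67.43%.
67.43% exceeds the 50% threshold, so Leah is a related party to Wildmere Trust.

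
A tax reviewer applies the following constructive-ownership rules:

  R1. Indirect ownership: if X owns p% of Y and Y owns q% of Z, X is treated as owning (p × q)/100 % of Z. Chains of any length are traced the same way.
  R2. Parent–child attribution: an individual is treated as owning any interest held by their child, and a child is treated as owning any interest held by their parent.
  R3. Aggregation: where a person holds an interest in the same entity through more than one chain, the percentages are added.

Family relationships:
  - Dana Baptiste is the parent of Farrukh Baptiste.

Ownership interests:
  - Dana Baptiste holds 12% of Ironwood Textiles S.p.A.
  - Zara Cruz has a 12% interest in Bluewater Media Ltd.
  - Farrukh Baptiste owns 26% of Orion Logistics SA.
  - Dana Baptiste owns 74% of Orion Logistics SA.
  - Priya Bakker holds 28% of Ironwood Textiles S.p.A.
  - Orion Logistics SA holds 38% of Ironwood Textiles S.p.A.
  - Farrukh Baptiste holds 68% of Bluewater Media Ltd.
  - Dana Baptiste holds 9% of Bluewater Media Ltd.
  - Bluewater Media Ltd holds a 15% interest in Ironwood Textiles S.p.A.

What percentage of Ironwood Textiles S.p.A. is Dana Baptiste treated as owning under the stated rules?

61.55%

By parent–child attribution (R2), Dana Baptiste is treated as also owning Farrukh Baptiste's interest in Orion Logistics SA, giving 74% + 26% = 100%.
By parent–child attribution (R2), Dana Baptiste is treated as also owning Farrukh Baptiste's interest in Bluewater Media Ltd, giving 9% + 68% = 77%.
Chain via Orion Logistics SA (R1): 100% × 38% = 38% of Ironwood Textiles S.p.A.
Chain via Bluewater Media Ltd (R1): 77% × 15% = 11.55% of Ironwood Textiles S.p.A.
Direct interest in Ironwood Textiles S.p.A: 12%.
Aggregating (R3): 38% + 11.55% + 12% = 61.55%.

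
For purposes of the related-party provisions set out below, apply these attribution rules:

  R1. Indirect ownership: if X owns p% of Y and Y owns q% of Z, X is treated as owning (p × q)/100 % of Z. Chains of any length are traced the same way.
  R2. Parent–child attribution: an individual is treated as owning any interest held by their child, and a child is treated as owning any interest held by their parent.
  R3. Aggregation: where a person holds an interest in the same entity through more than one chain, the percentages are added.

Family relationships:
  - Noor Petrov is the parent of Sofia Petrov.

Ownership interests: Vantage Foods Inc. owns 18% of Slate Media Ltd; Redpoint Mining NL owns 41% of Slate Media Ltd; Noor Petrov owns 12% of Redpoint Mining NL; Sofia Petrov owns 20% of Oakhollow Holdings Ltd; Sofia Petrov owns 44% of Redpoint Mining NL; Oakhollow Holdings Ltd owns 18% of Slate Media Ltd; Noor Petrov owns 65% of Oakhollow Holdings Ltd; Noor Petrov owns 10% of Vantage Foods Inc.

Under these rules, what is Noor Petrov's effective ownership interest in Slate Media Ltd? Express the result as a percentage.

40.06%

By parent–child attribution (R2), Noor Petrov is treated as also owning Sofia Petrov's interest in Oakhollow Holdings Ltd, giving 65% + 20% = 85%.
By parent–child attribution (R2), Noor Petrov is treated as also owning Sofia Petrov's interest in Redpoint Mining NL, giving 12% + 44% = 56%.
Chain via Oakhollow Holdings Ltd (R1): 85% × 18% = 15.3% of Slate Media Ltd.
Chain via Vantage Foods Inc. (R1): 10% × 18% = 1.8% of Slate Media Ltd.
Chain via Redpoint Mining NL (R1): 56% × 41% = 22.96% of Slate Media Ltd.
Aggregating (R3): 15.3% + 1.8% + 22.96% = 40.06%.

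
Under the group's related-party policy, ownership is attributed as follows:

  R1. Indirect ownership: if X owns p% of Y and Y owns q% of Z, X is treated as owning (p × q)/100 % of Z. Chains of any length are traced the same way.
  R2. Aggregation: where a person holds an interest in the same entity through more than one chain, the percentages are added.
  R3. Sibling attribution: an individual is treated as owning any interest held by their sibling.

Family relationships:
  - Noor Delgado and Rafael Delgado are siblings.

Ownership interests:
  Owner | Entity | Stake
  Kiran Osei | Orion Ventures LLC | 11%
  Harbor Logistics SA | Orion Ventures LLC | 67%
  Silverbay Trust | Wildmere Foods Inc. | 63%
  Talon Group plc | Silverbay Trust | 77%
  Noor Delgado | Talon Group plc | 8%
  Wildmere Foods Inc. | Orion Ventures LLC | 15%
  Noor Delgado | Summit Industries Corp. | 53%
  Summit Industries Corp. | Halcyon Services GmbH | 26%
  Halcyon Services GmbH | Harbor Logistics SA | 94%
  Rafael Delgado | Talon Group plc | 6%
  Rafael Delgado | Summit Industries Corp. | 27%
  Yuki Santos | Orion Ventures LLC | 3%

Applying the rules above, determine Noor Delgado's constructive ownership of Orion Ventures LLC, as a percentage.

14.11855%

By sibling attribution (R3), Noor Delgado is treated as also owning Rafael Delgado's interest in Talon Group plc, giving 8% + 6% = 14%.
By sibling attribution (R3), Noor Delgado is treated as also owning Rafael Delgado's interest in Summit Industries Corp, giving 53% + 27% = 80%.
Chain via Talon Group plc → Silverbay Trust → Wildmere Foods Inc. (R1): 14% × 77% × 63% × 15% = 1.01871% of Orion Ventures LLC.
Chain via Summit Industries Corp. → Halcyon Services GmbH → Harbor Logistics SA (R1): 80% × 26% × 94% × 67% = 13.09984% of Orion Ventures LLC.
Aggregating (R2): 1.01871% + 13.09984% = 14.11855%.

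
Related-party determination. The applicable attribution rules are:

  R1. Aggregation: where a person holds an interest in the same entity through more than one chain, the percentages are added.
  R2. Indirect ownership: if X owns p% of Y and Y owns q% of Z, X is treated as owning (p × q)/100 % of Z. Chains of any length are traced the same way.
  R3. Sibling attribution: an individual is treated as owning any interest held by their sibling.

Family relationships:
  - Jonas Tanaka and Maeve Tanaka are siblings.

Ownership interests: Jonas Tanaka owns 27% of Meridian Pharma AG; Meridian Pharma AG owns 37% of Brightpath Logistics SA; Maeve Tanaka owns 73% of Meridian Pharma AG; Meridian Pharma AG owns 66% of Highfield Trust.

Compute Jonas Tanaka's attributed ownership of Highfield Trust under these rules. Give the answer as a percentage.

By sibling attribution (R3), Jonas Tanaka is treated as also owning Maeve Tanaka's interest in Meridian Pharma AG, giving 27% + 73% = 100%.
Chain via Meridian Pharma AG (R2): 100% × 66% = 66% of Highfield Trust.

66%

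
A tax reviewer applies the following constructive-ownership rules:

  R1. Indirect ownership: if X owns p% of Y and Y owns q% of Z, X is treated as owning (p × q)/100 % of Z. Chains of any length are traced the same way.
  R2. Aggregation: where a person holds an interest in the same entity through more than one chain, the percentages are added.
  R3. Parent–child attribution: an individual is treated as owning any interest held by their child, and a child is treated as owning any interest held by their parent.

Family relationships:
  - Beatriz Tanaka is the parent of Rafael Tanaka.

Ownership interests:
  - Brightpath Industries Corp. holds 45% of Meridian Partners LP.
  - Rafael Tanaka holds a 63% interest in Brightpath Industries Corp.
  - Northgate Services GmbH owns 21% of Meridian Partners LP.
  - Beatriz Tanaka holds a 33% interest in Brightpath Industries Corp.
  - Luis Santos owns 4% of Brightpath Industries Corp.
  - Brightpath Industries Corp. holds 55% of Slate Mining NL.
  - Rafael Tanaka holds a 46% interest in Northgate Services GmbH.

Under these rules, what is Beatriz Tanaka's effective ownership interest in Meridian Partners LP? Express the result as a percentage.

By parent–child attribution (R3), Beatriz Tanaka is treated as also owning Rafael Tanaka's interest in Brightpath Industries Corp, giving 33% + 63% = 96%.
By parent–child attribution (R3), Beatriz Tanaka is treated as owning Rafael Tanaka's 46% interest in Northgate Services GmbH.
Chain via Brightpath Industries Corp. (R1): 96% × 45% = 43.2% of Meridian Partners LP.
Chain via Northgate Services GmbH (R1): 46% × 21% = 9.66% of Meridian Partners LP.
Aggregating (R2): 43.2% + 9.66% = 52.86%.

52.86%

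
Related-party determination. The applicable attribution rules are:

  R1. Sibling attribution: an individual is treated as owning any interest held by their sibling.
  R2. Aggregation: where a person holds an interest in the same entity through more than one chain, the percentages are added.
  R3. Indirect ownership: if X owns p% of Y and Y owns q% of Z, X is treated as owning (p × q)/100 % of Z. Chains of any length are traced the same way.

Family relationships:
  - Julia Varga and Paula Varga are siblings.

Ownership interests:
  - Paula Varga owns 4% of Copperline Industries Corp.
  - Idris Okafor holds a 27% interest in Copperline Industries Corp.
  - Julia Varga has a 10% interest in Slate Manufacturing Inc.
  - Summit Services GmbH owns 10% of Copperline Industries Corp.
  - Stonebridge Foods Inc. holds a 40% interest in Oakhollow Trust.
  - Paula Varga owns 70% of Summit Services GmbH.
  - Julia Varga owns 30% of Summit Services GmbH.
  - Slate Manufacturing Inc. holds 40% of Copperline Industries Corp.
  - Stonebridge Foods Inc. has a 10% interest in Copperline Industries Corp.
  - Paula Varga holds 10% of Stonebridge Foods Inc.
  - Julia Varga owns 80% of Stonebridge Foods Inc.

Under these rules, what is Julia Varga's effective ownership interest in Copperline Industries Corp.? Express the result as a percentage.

By sibling attribution (R1), Julia Varga is treated as also owning Paula Varga's interest in Summit Services GmbH, giving 30% + 70% = 100%.
By sibling attribution (R1), Julia Varga is treated as also owning Paula Varga's interest in Stonebridge Foods Inc, giving 80% + 10% = 90%.
By sibling attribution (R1), Julia Varga is treated as owning Paula Varga's 4% interest in Copperline Industries Corp.
Chain via Slate Manufacturing Inc. (R3): 10% × 40% = 4% of Copperline Industries Corp.
Chain via Summit Services GmbH (R3): 100% × 10% = 10% of Copperline Industries Corp.
Chain via Stonebridge Foods Inc. (R3): 90% × 10% = 9% of Copperline Industries Corp.
Direct interest in Copperline Industries Corp: 4%.
Aggregating (R2): 4% + 10% + 9% + 4% = 27%.

27%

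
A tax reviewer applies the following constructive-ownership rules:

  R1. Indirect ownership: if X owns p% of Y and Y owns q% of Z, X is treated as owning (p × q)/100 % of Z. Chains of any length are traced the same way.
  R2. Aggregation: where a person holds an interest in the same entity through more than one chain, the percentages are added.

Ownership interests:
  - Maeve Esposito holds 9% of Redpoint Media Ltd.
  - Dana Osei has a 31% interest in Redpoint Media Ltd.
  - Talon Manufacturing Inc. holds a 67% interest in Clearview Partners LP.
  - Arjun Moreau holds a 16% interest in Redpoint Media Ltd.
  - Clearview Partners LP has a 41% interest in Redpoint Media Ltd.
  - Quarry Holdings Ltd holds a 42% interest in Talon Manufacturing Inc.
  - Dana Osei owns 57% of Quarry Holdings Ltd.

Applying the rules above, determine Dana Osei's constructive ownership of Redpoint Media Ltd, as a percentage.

37.576318%

Chain via Quarry Holdings Ltd → Talon Manufacturing Inc. → Clearview Partners LP (R1): 57% × 42% × 67% × 41% = 6.576318% of Redpoint Media Ltd.
Direct interest in Redpoint Media Ltd: 31%.
Aggregating (R2): 6.576318% + 31% = 37.576318%.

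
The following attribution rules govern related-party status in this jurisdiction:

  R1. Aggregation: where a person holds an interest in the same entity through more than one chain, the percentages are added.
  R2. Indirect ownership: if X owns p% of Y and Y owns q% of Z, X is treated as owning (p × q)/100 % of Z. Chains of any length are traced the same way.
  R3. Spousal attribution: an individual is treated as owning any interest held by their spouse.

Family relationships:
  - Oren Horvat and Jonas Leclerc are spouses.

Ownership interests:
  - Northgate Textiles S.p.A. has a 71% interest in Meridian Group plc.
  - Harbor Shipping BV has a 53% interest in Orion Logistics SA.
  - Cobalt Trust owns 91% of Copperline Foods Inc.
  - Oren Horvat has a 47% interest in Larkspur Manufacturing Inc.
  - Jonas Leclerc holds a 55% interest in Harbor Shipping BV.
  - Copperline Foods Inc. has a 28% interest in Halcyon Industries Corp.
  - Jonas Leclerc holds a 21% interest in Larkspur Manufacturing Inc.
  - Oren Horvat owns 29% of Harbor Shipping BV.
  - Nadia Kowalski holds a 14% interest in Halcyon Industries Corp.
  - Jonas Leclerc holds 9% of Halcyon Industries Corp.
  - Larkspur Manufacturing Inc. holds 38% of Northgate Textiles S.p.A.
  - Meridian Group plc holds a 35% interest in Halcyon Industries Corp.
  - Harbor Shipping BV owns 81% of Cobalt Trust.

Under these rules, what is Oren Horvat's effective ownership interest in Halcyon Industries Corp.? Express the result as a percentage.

32.757832%

By spousal attribution (R3), Oren Horvat is treated as also owning Jonas Leclerc's interest in Larkspur Manufacturing Inc, giving 47% + 21% = 68%.
By spousal attribution (R3), Oren Horvat is treated as also owning Jonas Leclerc's interest in Harbor Shipping BV, giving 29% + 55% = 84%.
By spousal attribution (R3), Oren Horvat is treated as owning Jonas Leclerc's 9% interest in Halcyon Industries Corp.
Chain via Larkspur Manufacturing Inc. → Northgate Textiles S.p.A. → Meridian Group plc (R2): 68% × 38% × 71% × 35% = 6.42124% of Halcyon Industries Corp.
Chain via Harbor Shipping BV → Cobalt Trust → Copperline Foods Inc. (R2): 84% × 81% × 91% × 28% = 17.336592% of Halcyon Industries Corp.
Direct interest in Halcyon Industries Corp: 9%.
Aggregating (R1): 6.42124% + 17.336592% + 9% = 32.757832%.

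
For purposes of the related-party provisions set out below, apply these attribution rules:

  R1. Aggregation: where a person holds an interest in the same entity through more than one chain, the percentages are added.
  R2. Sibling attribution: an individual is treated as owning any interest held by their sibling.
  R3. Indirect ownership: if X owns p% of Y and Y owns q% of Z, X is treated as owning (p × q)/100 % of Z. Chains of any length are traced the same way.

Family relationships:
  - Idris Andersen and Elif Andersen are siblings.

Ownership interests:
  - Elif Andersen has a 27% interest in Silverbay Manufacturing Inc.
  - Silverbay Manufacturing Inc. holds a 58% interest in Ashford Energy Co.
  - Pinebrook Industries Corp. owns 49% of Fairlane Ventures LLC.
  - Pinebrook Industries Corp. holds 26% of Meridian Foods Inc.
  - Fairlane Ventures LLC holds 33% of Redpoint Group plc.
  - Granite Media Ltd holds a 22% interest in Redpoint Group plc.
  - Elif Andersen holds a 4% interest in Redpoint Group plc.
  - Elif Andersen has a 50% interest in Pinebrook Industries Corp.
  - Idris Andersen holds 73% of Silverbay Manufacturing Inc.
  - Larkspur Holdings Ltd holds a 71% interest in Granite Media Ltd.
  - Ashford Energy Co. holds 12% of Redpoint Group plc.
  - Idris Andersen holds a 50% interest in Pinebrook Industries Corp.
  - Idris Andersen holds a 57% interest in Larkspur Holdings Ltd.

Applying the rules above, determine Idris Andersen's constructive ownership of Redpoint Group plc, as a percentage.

By sibling attribution (R2), Idris Andersen is treated as also owning Elif Andersen's interest in Pinebrook Industries Corp, giving 50% + 50% = 100%.
By sibling attribution (R2), Idris Andersen is treated as also owning Elif Andersen's interest in Silverbay Manufacturing Inc, giving 73% + 27% = 100%.
By sibling attribution (R2), Idris Andersen is treated as owning Elif Andersen's 4% interest in Redpoint Group plc.
Chain via Larkspur Holdings Ltd → Granite Media Ltd (R3): 57% × 71% × 22% = 8.9034% of Redpoint Group plc.
Chain via Pinebrook Industries Corp. → Fairlane Ventures LLC (R3): 100% × 49% × 33% = 16.17% of Redpoint Group plc.
Chain via Silverbay Manufacturing Inc. → Ashford Energy Co. (R3): 100% × 58% × 12% = 6.96% of Redpoint Group plc.
Direct interest in Redpoint Group plc: 4%.
Aggregating (R1): 8.9034% + 16.17% + 6.96% + 4% = 36.0334%.

36.0334%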